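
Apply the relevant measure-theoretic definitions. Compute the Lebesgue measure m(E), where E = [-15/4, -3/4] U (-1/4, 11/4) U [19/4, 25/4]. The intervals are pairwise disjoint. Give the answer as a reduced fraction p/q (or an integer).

For pairwise disjoint intervals, m(union_i I_i) = sum_i m(I_i),
and m is invariant under swapping open/closed endpoints (single points have measure 0).
So m(E) = sum_i (b_i - a_i).
  I_1 has length -3/4 - (-15/4) = 3.
  I_2 has length 11/4 - (-1/4) = 3.
  I_3 has length 25/4 - 19/4 = 3/2.
Summing:
  m(E) = 3 + 3 + 3/2 = 15/2.

15/2


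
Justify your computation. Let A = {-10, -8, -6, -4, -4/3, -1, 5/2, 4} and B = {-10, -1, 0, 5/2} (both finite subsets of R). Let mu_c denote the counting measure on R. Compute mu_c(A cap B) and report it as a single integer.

Counting measure on a finite set equals cardinality. mu_c(A cap B) = |A cap B| (elements appearing in both).
Enumerating the elements of A that also lie in B gives 3 element(s).
So mu_c(A cap B) = 3.

3


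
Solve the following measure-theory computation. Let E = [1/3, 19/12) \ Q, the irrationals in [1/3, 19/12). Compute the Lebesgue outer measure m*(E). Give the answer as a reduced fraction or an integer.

The interval I = [1/3, 19/12) has m(I) = 19/12 - 1/3 = 5/4 (endpoints are measure-zero, so open/closed/half-open agree). Write I = (I cap Q) u (I \ Q). The rationals in I are countable, so m*(I cap Q) = 0 (cover each rational by intervals whose total length is arbitrarily small). By countable subadditivity m*(I) <= m*(I cap Q) + m*(I \ Q), hence m*(I \ Q) >= m(I) = 5/4. The reverse inequality m*(I \ Q) <= m*(I) = 5/4 is trivial since (I \ Q) is a subset of I. Therefore m*(I \ Q) = 5/4.

5/4


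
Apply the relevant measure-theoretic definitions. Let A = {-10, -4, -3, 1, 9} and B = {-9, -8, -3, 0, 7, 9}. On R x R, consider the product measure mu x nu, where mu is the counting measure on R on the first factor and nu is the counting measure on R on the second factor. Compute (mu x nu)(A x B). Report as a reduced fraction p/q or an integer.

For a measurable rectangle A x B, the product measure satisfies
  (mu x nu)(A x B) = mu(A) * nu(B).
  mu(A) = 5.
  nu(B) = 6.
  (mu x nu)(A x B) = 5 * 6 = 30.

30


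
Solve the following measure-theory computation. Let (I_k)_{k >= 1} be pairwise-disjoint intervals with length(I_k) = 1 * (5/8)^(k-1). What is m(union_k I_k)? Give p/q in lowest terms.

By countable additivity of the Lebesgue measure on pairwise disjoint measurable sets,
  m(union_{k >= 1} I_k) = sum_{k >= 1} m(I_k) = sum_{k >= 1} a * r^(k-1),
  with a = 1 and r = 5/8.
Since 0 < r = 5/8 < 1, the geometric series converges:
  sum_{k >= 1} a * r^(k-1) = a / (1 - r).
  = 1 / (1 - 5/8)
  = 1 / (3/8)
  = 8/3.

8/3


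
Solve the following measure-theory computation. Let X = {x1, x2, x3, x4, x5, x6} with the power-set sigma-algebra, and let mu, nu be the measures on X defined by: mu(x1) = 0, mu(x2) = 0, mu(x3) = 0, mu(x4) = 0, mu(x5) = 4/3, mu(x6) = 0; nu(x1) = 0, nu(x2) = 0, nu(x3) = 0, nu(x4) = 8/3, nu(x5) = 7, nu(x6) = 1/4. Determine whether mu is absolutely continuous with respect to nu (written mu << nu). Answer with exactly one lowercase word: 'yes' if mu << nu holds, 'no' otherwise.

mu << nu means: every nu-null measurable set is also mu-null; equivalently, for every atom x, if nu({x}) = 0 then mu({x}) = 0.
Checking each atom:
  x1: nu = 0, mu = 0 -> consistent with mu << nu.
  x2: nu = 0, mu = 0 -> consistent with mu << nu.
  x3: nu = 0, mu = 0 -> consistent with mu << nu.
  x4: nu = 8/3 > 0 -> no constraint.
  x5: nu = 7 > 0 -> no constraint.
  x6: nu = 1/4 > 0 -> no constraint.
No atom violates the condition. Therefore mu << nu.

yes


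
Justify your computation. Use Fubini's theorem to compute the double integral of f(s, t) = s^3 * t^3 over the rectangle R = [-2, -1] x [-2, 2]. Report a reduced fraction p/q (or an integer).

f(s, t) is a tensor product of a function of s and a function of t, and both factors are bounded continuous (hence Lebesgue integrable) on the rectangle, so Fubini's theorem applies:
  integral_R f d(m x m) = (integral_a1^b1 s^3 ds) * (integral_a2^b2 t^3 dt).
Inner integral in s: integral_{-2}^{-1} s^3 ds = ((-1)^4 - (-2)^4)/4
  = -15/4.
Inner integral in t: integral_{-2}^{2} t^3 dt = (2^4 - (-2)^4)/4
  = 0.
Product: (-15/4) * (0) = 0.

0


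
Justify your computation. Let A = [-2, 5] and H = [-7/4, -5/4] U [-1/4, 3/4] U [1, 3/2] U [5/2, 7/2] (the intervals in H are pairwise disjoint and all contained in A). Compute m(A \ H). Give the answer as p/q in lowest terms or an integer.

The ambient interval has length m(A) = 5 - (-2) = 7.
Since the holes are disjoint and sit inside A, by finite additivity
  m(H) = sum_i (b_i - a_i), and m(A \ H) = m(A) - m(H).
Computing the hole measures:
  m(H_1) = -5/4 - (-7/4) = 1/2.
  m(H_2) = 3/4 - (-1/4) = 1.
  m(H_3) = 3/2 - 1 = 1/2.
  m(H_4) = 7/2 - 5/2 = 1.
Summed: m(H) = 1/2 + 1 + 1/2 + 1 = 3.
So m(A \ H) = 7 - 3 = 4.

4


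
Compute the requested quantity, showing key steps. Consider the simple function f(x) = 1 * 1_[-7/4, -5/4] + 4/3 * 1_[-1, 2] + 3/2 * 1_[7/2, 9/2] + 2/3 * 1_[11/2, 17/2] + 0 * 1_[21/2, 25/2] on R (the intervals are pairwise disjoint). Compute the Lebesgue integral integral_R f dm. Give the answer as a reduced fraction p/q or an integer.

For a simple function f = sum_i c_i * 1_{A_i} with disjoint A_i,
  integral f dm = sum_i c_i * m(A_i).
Lengths of the A_i:
  m(A_1) = -5/4 - (-7/4) = 1/2.
  m(A_2) = 2 - (-1) = 3.
  m(A_3) = 9/2 - 7/2 = 1.
  m(A_4) = 17/2 - 11/2 = 3.
  m(A_5) = 25/2 - 21/2 = 2.
Contributions c_i * m(A_i):
  (1) * (1/2) = 1/2.
  (4/3) * (3) = 4.
  (3/2) * (1) = 3/2.
  (2/3) * (3) = 2.
  (0) * (2) = 0.
Total: 1/2 + 4 + 3/2 + 2 + 0 = 8.

8


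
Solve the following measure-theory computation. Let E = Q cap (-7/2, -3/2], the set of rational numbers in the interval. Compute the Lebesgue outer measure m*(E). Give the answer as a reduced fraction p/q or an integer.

The set Q cap (-7/2, -3/2] is countable (a subset of the countable set Q). Lebesgue outer measure of any countable set is 0: each singleton {q} has m*({q}) = 0, and by countable subadditivity m*(union_k {q_k}) <= sum_k m*({q_k}) = sum_k 0 = 0. The reverse inequality m*(E) >= 0 is automatic. So m*(Q cap (-7/2, -3/2]) = 0.

0


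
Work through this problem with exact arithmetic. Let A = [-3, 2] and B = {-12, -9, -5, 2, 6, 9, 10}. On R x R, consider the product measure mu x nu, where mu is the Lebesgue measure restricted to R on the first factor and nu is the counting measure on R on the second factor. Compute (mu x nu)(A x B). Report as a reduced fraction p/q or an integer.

For a measurable rectangle A x B, the product measure satisfies
  (mu x nu)(A x B) = mu(A) * nu(B).
  mu(A) = 5.
  nu(B) = 7.
  (mu x nu)(A x B) = 5 * 7 = 35.

35


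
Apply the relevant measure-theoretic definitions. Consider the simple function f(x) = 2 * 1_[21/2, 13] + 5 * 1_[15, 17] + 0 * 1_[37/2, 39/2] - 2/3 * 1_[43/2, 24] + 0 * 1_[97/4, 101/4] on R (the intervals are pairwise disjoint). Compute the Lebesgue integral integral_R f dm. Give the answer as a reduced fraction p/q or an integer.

For a simple function f = sum_i c_i * 1_{A_i} with disjoint A_i,
  integral f dm = sum_i c_i * m(A_i).
Lengths of the A_i:
  m(A_1) = 13 - 21/2 = 5/2.
  m(A_2) = 17 - 15 = 2.
  m(A_3) = 39/2 - 37/2 = 1.
  m(A_4) = 24 - 43/2 = 5/2.
  m(A_5) = 101/4 - 97/4 = 1.
Contributions c_i * m(A_i):
  (2) * (5/2) = 5.
  (5) * (2) = 10.
  (0) * (1) = 0.
  (-2/3) * (5/2) = -5/3.
  (0) * (1) = 0.
Total: 5 + 10 + 0 - 5/3 + 0 = 40/3.

40/3


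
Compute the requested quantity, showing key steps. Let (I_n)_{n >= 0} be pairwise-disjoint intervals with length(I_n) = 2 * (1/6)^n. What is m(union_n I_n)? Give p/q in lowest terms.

By countable additivity of the Lebesgue measure on pairwise disjoint measurable sets,
  m(union_{n >= 0} I_n) = sum_{n >= 0} m(I_n) = sum_{n >= 0} a * r^n,
  with a = 2 and r = 1/6.
Since 0 < r = 1/6 < 1, the geometric series converges:
  sum_{n >= 0} a * r^n = a / (1 - r).
  = 2 / (1 - 1/6)
  = 2 / (5/6)
  = 12/5.

12/5


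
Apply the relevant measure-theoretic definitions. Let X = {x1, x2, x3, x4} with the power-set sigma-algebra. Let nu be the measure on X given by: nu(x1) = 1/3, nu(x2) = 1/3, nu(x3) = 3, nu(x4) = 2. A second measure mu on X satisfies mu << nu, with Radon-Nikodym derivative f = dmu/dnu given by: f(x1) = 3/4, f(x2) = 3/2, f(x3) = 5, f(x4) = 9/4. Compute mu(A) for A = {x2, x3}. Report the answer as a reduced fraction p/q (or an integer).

By the defining property of the Radon-Nikodym derivative, for every measurable set A,
  mu(A) = integral_A f dnu.
Since nu is a discrete measure concentrated on the atoms of X, the integral over A reduces to the sum
  mu(A) = sum_{x in A} f(x) * nu({x}).
Computing each term:
  x2: f(x2) * nu(x2) = 3/2 * 1/3 = 1/2.
  x3: f(x3) * nu(x3) = 5 * 3 = 15.
Summing: mu(A) = 1/2 + 15 = 31/2.

31/2


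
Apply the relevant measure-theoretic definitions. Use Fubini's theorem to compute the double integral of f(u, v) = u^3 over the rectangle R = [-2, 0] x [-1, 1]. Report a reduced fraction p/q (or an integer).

f(u, v) is a tensor product of a function of u and a function of v, and both factors are bounded continuous (hence Lebesgue integrable) on the rectangle, so Fubini's theorem applies:
  integral_R f d(m x m) = (integral_a1^b1 u^3 du) * (integral_a2^b2 1 dv).
Inner integral in u: integral_{-2}^{0} u^3 du = (0^4 - (-2)^4)/4
  = -4.
Inner integral in v: integral_{-1}^{1} 1 dv = (1^1 - (-1)^1)/1
  = 2.
Product: (-4) * (2) = -8.

-8


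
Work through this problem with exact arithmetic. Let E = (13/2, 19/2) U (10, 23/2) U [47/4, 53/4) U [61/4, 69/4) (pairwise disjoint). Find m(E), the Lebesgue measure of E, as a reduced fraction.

For pairwise disjoint intervals, m(union_i I_i) = sum_i m(I_i),
and m is invariant under swapping open/closed endpoints (single points have measure 0).
So m(E) = sum_i (b_i - a_i).
  I_1 has length 19/2 - 13/2 = 3.
  I_2 has length 23/2 - 10 = 3/2.
  I_3 has length 53/4 - 47/4 = 3/2.
  I_4 has length 69/4 - 61/4 = 2.
Summing:
  m(E) = 3 + 3/2 + 3/2 + 2 = 8.

8


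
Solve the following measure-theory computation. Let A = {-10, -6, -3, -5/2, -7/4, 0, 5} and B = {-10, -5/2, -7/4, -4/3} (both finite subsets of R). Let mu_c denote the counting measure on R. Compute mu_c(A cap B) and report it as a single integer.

Counting measure on a finite set equals cardinality. mu_c(A cap B) = |A cap B| (elements appearing in both).
Enumerating the elements of A that also lie in B gives 3 element(s).
So mu_c(A cap B) = 3.

3


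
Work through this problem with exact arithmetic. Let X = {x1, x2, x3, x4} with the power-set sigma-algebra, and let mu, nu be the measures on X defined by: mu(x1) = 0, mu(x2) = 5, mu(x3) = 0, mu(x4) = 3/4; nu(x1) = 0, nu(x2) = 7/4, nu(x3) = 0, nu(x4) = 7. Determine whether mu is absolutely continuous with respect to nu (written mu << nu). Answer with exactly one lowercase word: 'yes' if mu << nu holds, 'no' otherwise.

mu << nu means: every nu-null measurable set is also mu-null; equivalently, for every atom x, if nu({x}) = 0 then mu({x}) = 0.
Checking each atom:
  x1: nu = 0, mu = 0 -> consistent with mu << nu.
  x2: nu = 7/4 > 0 -> no constraint.
  x3: nu = 0, mu = 0 -> consistent with mu << nu.
  x4: nu = 7 > 0 -> no constraint.
No atom violates the condition. Therefore mu << nu.

yes


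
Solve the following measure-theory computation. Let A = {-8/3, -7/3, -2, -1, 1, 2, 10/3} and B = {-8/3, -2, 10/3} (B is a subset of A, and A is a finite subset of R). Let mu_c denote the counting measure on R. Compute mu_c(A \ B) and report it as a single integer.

Counting measure assigns mu_c(E) = |E| (number of elements) when E is finite. For B subset A, A \ B is the set of elements of A not in B, so |A \ B| = |A| - |B|.
|A| = 7, |B| = 3, so mu_c(A \ B) = 7 - 3 = 4.

4


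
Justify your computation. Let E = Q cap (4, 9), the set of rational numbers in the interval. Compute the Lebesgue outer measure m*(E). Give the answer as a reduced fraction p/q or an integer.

Q cap (4, 9) is countable; list its elements as q_1, q_2, ... . Fix eps > 0 and cover the k-th point by an interval of length eps * 2^(-k). The cover has total length eps * sum_{k>=1} 2^(-k) = eps, so by definition of outer measure m*(Q cap (4, 9)) <= eps. Since eps was arbitrary and m* >= 0, the outer measure is 0.

0


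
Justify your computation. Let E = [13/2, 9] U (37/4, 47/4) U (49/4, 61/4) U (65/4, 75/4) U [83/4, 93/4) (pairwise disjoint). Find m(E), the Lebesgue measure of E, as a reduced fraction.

For pairwise disjoint intervals, m(union_i I_i) = sum_i m(I_i),
and m is invariant under swapping open/closed endpoints (single points have measure 0).
So m(E) = sum_i (b_i - a_i).
  I_1 has length 9 - 13/2 = 5/2.
  I_2 has length 47/4 - 37/4 = 5/2.
  I_3 has length 61/4 - 49/4 = 3.
  I_4 has length 75/4 - 65/4 = 5/2.
  I_5 has length 93/4 - 83/4 = 5/2.
Summing:
  m(E) = 5/2 + 5/2 + 3 + 5/2 + 5/2 = 13.

13


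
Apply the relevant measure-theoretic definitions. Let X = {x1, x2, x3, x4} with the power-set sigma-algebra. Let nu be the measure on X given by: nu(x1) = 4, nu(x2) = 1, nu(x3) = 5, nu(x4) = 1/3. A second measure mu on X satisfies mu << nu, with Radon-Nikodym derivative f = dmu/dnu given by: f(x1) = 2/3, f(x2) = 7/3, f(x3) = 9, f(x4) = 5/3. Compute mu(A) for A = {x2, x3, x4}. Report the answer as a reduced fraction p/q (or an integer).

By the defining property of the Radon-Nikodym derivative, for every measurable set A,
  mu(A) = integral_A f dnu.
Since nu is a discrete measure concentrated on the atoms of X, the integral over A reduces to the sum
  mu(A) = sum_{x in A} f(x) * nu({x}).
Computing each term:
  x2: f(x2) * nu(x2) = 7/3 * 1 = 7/3.
  x3: f(x3) * nu(x3) = 9 * 5 = 45.
  x4: f(x4) * nu(x4) = 5/3 * 1/3 = 5/9.
Summing: mu(A) = 7/3 + 45 + 5/9 = 431/9.

431/9


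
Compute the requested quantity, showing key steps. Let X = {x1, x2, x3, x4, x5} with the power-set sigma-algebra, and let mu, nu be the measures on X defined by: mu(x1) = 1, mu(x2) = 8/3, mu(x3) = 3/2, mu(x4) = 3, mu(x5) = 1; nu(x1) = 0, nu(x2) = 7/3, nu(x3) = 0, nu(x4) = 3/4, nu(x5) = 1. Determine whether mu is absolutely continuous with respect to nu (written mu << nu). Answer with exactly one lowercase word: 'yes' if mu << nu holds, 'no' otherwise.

mu << nu means: every nu-null measurable set is also mu-null; equivalently, for every atom x, if nu({x}) = 0 then mu({x}) = 0.
Checking each atom:
  x1: nu = 0, mu = 1 > 0 -> violates mu << nu.
  x2: nu = 7/3 > 0 -> no constraint.
  x3: nu = 0, mu = 3/2 > 0 -> violates mu << nu.
  x4: nu = 3/4 > 0 -> no constraint.
  x5: nu = 1 > 0 -> no constraint.
The atom(s) x1, x3 violate the condition (nu = 0 but mu > 0). Therefore mu is NOT absolutely continuous w.r.t. nu.

no


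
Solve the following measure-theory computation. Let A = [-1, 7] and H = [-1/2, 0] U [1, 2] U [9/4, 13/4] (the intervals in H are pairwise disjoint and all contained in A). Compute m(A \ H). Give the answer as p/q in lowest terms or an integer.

The ambient interval has length m(A) = 7 - (-1) = 8.
Since the holes are disjoint and sit inside A, by finite additivity
  m(H) = sum_i (b_i - a_i), and m(A \ H) = m(A) - m(H).
Computing the hole measures:
  m(H_1) = 0 - (-1/2) = 1/2.
  m(H_2) = 2 - 1 = 1.
  m(H_3) = 13/4 - 9/4 = 1.
Summed: m(H) = 1/2 + 1 + 1 = 5/2.
So m(A \ H) = 8 - 5/2 = 11/2.

11/2


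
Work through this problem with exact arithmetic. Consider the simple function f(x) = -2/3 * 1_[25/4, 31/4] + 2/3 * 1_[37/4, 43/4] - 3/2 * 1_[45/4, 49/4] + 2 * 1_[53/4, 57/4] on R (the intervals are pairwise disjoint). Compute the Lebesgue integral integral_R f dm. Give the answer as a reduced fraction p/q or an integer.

For a simple function f = sum_i c_i * 1_{A_i} with disjoint A_i,
  integral f dm = sum_i c_i * m(A_i).
Lengths of the A_i:
  m(A_1) = 31/4 - 25/4 = 3/2.
  m(A_2) = 43/4 - 37/4 = 3/2.
  m(A_3) = 49/4 - 45/4 = 1.
  m(A_4) = 57/4 - 53/4 = 1.
Contributions c_i * m(A_i):
  (-2/3) * (3/2) = -1.
  (2/3) * (3/2) = 1.
  (-3/2) * (1) = -3/2.
  (2) * (1) = 2.
Total: -1 + 1 - 3/2 + 2 = 1/2.

1/2


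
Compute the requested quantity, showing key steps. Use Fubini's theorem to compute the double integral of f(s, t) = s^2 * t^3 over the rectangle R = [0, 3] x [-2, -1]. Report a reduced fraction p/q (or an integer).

f(s, t) is a tensor product of a function of s and a function of t, and both factors are bounded continuous (hence Lebesgue integrable) on the rectangle, so Fubini's theorem applies:
  integral_R f d(m x m) = (integral_a1^b1 s^2 ds) * (integral_a2^b2 t^3 dt).
Inner integral in s: integral_{0}^{3} s^2 ds = (3^3 - 0^3)/3
  = 9.
Inner integral in t: integral_{-2}^{-1} t^3 dt = ((-1)^4 - (-2)^4)/4
  = -15/4.
Product: (9) * (-15/4) = -135/4.

-135/4


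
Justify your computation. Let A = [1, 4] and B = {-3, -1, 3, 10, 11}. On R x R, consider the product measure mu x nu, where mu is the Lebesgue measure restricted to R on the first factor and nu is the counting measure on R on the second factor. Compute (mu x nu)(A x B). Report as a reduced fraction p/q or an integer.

For a measurable rectangle A x B, the product measure satisfies
  (mu x nu)(A x B) = mu(A) * nu(B).
  mu(A) = 3.
  nu(B) = 5.
  (mu x nu)(A x B) = 3 * 5 = 15.

15


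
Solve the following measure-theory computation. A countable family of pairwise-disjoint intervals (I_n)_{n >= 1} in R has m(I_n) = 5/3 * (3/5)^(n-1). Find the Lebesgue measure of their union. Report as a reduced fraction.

By countable additivity of the Lebesgue measure on pairwise disjoint measurable sets,
  m(union_{n >= 1} I_n) = sum_{n >= 1} m(I_n) = sum_{n >= 1} a * r^(n-1),
  with a = 5/3 and r = 3/5.
Since 0 < r = 3/5 < 1, the geometric series converges:
  sum_{n >= 1} a * r^(n-1) = a / (1 - r).
  = 5/3 / (1 - 3/5)
  = 5/3 / (2/5)
  = 25/6.

25/6


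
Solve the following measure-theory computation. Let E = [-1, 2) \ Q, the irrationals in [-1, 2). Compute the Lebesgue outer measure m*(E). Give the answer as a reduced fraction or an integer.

The interval I = [-1, 2) has m(I) = 2 - (-1) = 3 (endpoints are measure-zero, so open/closed/half-open agree). Write I = (I cap Q) u (I \ Q). The rationals in I are countable, so m*(I cap Q) = 0 (cover each rational by intervals whose total length is arbitrarily small). By countable subadditivity m*(I) <= m*(I cap Q) + m*(I \ Q), hence m*(I \ Q) >= m(I) = 3. The reverse inequality m*(I \ Q) <= m*(I) = 3 is trivial since (I \ Q) is a subset of I. Therefore m*(I \ Q) = 3.

3


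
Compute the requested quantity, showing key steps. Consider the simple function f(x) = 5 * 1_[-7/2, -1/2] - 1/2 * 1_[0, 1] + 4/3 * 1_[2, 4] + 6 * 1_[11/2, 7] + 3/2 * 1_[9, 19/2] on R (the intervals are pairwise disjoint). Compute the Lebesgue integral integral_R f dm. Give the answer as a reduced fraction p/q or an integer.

For a simple function f = sum_i c_i * 1_{A_i} with disjoint A_i,
  integral f dm = sum_i c_i * m(A_i).
Lengths of the A_i:
  m(A_1) = -1/2 - (-7/2) = 3.
  m(A_2) = 1 - 0 = 1.
  m(A_3) = 4 - 2 = 2.
  m(A_4) = 7 - 11/2 = 3/2.
  m(A_5) = 19/2 - 9 = 1/2.
Contributions c_i * m(A_i):
  (5) * (3) = 15.
  (-1/2) * (1) = -1/2.
  (4/3) * (2) = 8/3.
  (6) * (3/2) = 9.
  (3/2) * (1/2) = 3/4.
Total: 15 - 1/2 + 8/3 + 9 + 3/4 = 323/12.

323/12


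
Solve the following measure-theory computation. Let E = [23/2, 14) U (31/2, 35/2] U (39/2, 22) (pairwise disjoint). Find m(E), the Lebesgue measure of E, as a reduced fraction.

For pairwise disjoint intervals, m(union_i I_i) = sum_i m(I_i),
and m is invariant under swapping open/closed endpoints (single points have measure 0).
So m(E) = sum_i (b_i - a_i).
  I_1 has length 14 - 23/2 = 5/2.
  I_2 has length 35/2 - 31/2 = 2.
  I_3 has length 22 - 39/2 = 5/2.
Summing:
  m(E) = 5/2 + 2 + 5/2 = 7.

7


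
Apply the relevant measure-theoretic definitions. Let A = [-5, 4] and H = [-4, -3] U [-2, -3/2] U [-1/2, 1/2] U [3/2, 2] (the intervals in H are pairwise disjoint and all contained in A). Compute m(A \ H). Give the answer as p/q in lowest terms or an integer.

The ambient interval has length m(A) = 4 - (-5) = 9.
Since the holes are disjoint and sit inside A, by finite additivity
  m(H) = sum_i (b_i - a_i), and m(A \ H) = m(A) - m(H).
Computing the hole measures:
  m(H_1) = -3 - (-4) = 1.
  m(H_2) = -3/2 - (-2) = 1/2.
  m(H_3) = 1/2 - (-1/2) = 1.
  m(H_4) = 2 - 3/2 = 1/2.
Summed: m(H) = 1 + 1/2 + 1 + 1/2 = 3.
So m(A \ H) = 9 - 3 = 6.

6


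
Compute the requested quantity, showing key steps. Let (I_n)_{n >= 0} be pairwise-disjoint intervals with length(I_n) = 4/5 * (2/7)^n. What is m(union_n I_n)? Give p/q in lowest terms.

By countable additivity of the Lebesgue measure on pairwise disjoint measurable sets,
  m(union_{n >= 0} I_n) = sum_{n >= 0} m(I_n) = sum_{n >= 0} a * r^n,
  with a = 4/5 and r = 2/7.
Since 0 < r = 2/7 < 1, the geometric series converges:
  sum_{n >= 0} a * r^n = a / (1 - r).
  = 4/5 / (1 - 2/7)
  = 4/5 / (5/7)
  = 28/25.

28/25


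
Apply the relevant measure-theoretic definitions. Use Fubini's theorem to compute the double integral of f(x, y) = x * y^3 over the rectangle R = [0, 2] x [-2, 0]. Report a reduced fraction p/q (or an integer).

f(x, y) is a tensor product of a function of x and a function of y, and both factors are bounded continuous (hence Lebesgue integrable) on the rectangle, so Fubini's theorem applies:
  integral_R f d(m x m) = (integral_a1^b1 x dx) * (integral_a2^b2 y^3 dy).
Inner integral in x: integral_{0}^{2} x dx = (2^2 - 0^2)/2
  = 2.
Inner integral in y: integral_{-2}^{0} y^3 dy = (0^4 - (-2)^4)/4
  = -4.
Product: (2) * (-4) = -8.

-8


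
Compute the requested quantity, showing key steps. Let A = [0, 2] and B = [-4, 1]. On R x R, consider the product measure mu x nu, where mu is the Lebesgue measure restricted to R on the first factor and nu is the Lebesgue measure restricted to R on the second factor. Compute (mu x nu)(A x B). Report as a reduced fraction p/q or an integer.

For a measurable rectangle A x B, the product measure satisfies
  (mu x nu)(A x B) = mu(A) * nu(B).
  mu(A) = 2.
  nu(B) = 5.
  (mu x nu)(A x B) = 2 * 5 = 10.

10


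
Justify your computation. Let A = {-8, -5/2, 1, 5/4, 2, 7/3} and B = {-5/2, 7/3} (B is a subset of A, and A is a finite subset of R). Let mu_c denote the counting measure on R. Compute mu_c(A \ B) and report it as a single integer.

Counting measure assigns mu_c(E) = |E| (number of elements) when E is finite. For B subset A, A \ B is the set of elements of A not in B, so |A \ B| = |A| - |B|.
|A| = 6, |B| = 2, so mu_c(A \ B) = 6 - 2 = 4.

4


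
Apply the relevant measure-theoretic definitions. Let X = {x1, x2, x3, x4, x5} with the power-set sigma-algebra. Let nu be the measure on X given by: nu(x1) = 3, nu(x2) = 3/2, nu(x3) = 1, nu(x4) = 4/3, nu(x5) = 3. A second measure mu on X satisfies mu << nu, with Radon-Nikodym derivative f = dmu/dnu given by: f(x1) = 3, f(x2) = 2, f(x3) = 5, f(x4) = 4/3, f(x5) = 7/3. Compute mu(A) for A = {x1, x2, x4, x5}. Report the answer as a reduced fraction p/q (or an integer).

By the defining property of the Radon-Nikodym derivative, for every measurable set A,
  mu(A) = integral_A f dnu.
Since nu is a discrete measure concentrated on the atoms of X, the integral over A reduces to the sum
  mu(A) = sum_{x in A} f(x) * nu({x}).
Computing each term:
  x1: f(x1) * nu(x1) = 3 * 3 = 9.
  x2: f(x2) * nu(x2) = 2 * 3/2 = 3.
  x4: f(x4) * nu(x4) = 4/3 * 4/3 = 16/9.
  x5: f(x5) * nu(x5) = 7/3 * 3 = 7.
Summing: mu(A) = 9 + 3 + 16/9 + 7 = 187/9.

187/9


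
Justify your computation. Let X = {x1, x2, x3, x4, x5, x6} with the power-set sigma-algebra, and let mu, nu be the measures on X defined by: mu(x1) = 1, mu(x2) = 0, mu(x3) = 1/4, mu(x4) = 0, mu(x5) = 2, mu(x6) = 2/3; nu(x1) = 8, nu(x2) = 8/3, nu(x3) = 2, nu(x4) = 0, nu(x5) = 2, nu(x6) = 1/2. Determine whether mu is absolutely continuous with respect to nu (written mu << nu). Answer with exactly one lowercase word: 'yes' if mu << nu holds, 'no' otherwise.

mu << nu means: every nu-null measurable set is also mu-null; equivalently, for every atom x, if nu({x}) = 0 then mu({x}) = 0.
Checking each atom:
  x1: nu = 8 > 0 -> no constraint.
  x2: nu = 8/3 > 0 -> no constraint.
  x3: nu = 2 > 0 -> no constraint.
  x4: nu = 0, mu = 0 -> consistent with mu << nu.
  x5: nu = 2 > 0 -> no constraint.
  x6: nu = 1/2 > 0 -> no constraint.
No atom violates the condition. Therefore mu << nu.

yes


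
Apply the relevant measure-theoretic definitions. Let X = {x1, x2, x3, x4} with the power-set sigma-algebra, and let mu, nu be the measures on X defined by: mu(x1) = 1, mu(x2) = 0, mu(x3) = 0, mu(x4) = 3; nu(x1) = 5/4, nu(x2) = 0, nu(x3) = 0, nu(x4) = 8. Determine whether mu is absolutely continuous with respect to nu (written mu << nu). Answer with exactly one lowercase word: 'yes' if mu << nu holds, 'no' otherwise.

mu << nu means: every nu-null measurable set is also mu-null; equivalently, for every atom x, if nu({x}) = 0 then mu({x}) = 0.
Checking each atom:
  x1: nu = 5/4 > 0 -> no constraint.
  x2: nu = 0, mu = 0 -> consistent with mu << nu.
  x3: nu = 0, mu = 0 -> consistent with mu << nu.
  x4: nu = 8 > 0 -> no constraint.
No atom violates the condition. Therefore mu << nu.

yes


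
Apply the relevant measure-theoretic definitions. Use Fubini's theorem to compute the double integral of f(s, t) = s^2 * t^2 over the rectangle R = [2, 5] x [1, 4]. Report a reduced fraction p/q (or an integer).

f(s, t) is a tensor product of a function of s and a function of t, and both factors are bounded continuous (hence Lebesgue integrable) on the rectangle, so Fubini's theorem applies:
  integral_R f d(m x m) = (integral_a1^b1 s^2 ds) * (integral_a2^b2 t^2 dt).
Inner integral in s: integral_{2}^{5} s^2 ds = (5^3 - 2^3)/3
  = 39.
Inner integral in t: integral_{1}^{4} t^2 dt = (4^3 - 1^3)/3
  = 21.
Product: (39) * (21) = 819.

819


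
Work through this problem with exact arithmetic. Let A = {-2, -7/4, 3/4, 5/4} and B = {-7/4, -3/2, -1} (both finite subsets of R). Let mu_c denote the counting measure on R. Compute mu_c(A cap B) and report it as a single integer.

Counting measure on a finite set equals cardinality. mu_c(A cap B) = |A cap B| (elements appearing in both).
Enumerating the elements of A that also lie in B gives 1 element(s).
So mu_c(A cap B) = 1.

1


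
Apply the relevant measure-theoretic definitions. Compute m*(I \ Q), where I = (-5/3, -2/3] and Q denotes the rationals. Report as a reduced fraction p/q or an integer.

The interval I = (-5/3, -2/3] has m(I) = -2/3 - (-5/3) = 1 (endpoints are measure-zero, so open/closed/half-open agree). Write I = (I cap Q) u (I \ Q). The rationals in I are countable, so m*(I cap Q) = 0 (cover each rational by intervals whose total length is arbitrarily small). By countable subadditivity m*(I) <= m*(I cap Q) + m*(I \ Q), hence m*(I \ Q) >= m(I) = 1. The reverse inequality m*(I \ Q) <= m*(I) = 1 is trivial since (I \ Q) is a subset of I. Therefore m*(I \ Q) = 1.

1


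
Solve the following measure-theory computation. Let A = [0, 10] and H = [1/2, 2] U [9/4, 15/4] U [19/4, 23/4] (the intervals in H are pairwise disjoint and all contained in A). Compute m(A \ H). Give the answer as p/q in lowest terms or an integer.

The ambient interval has length m(A) = 10 - 0 = 10.
Since the holes are disjoint and sit inside A, by finite additivity
  m(H) = sum_i (b_i - a_i), and m(A \ H) = m(A) - m(H).
Computing the hole measures:
  m(H_1) = 2 - 1/2 = 3/2.
  m(H_2) = 15/4 - 9/4 = 3/2.
  m(H_3) = 23/4 - 19/4 = 1.
Summed: m(H) = 3/2 + 3/2 + 1 = 4.
So m(A \ H) = 10 - 4 = 6.

6


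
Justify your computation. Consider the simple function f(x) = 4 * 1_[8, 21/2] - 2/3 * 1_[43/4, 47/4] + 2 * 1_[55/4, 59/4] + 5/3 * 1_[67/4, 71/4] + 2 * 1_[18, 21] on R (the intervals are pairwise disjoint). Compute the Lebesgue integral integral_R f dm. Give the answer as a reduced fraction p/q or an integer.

For a simple function f = sum_i c_i * 1_{A_i} with disjoint A_i,
  integral f dm = sum_i c_i * m(A_i).
Lengths of the A_i:
  m(A_1) = 21/2 - 8 = 5/2.
  m(A_2) = 47/4 - 43/4 = 1.
  m(A_3) = 59/4 - 55/4 = 1.
  m(A_4) = 71/4 - 67/4 = 1.
  m(A_5) = 21 - 18 = 3.
Contributions c_i * m(A_i):
  (4) * (5/2) = 10.
  (-2/3) * (1) = -2/3.
  (2) * (1) = 2.
  (5/3) * (1) = 5/3.
  (2) * (3) = 6.
Total: 10 - 2/3 + 2 + 5/3 + 6 = 19.

19


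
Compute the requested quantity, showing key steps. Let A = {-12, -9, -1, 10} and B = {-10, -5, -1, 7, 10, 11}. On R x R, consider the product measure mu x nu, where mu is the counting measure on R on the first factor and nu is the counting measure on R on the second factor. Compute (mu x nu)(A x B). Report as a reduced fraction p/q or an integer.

For a measurable rectangle A x B, the product measure satisfies
  (mu x nu)(A x B) = mu(A) * nu(B).
  mu(A) = 4.
  nu(B) = 6.
  (mu x nu)(A x B) = 4 * 6 = 24.

24


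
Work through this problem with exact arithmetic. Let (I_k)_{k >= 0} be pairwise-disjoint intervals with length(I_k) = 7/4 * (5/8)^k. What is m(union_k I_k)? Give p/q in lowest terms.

By countable additivity of the Lebesgue measure on pairwise disjoint measurable sets,
  m(union_{k >= 0} I_k) = sum_{k >= 0} m(I_k) = sum_{k >= 0} a * r^k,
  with a = 7/4 and r = 5/8.
Since 0 < r = 5/8 < 1, the geometric series converges:
  sum_{k >= 0} a * r^k = a / (1 - r).
  = 7/4 / (1 - 5/8)
  = 7/4 / (3/8)
  = 14/3.

14/3


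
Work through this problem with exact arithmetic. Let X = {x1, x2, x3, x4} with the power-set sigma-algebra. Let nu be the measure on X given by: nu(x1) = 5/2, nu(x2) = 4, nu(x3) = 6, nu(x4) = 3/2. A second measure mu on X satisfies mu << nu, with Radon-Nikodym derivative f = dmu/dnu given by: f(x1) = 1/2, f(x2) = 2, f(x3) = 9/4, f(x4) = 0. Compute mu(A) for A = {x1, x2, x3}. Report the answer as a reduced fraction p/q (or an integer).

By the defining property of the Radon-Nikodym derivative, for every measurable set A,
  mu(A) = integral_A f dnu.
Since nu is a discrete measure concentrated on the atoms of X, the integral over A reduces to the sum
  mu(A) = sum_{x in A} f(x) * nu({x}).
Computing each term:
  x1: f(x1) * nu(x1) = 1/2 * 5/2 = 5/4.
  x2: f(x2) * nu(x2) = 2 * 4 = 8.
  x3: f(x3) * nu(x3) = 9/4 * 6 = 27/2.
Summing: mu(A) = 5/4 + 8 + 27/2 = 91/4.

91/4


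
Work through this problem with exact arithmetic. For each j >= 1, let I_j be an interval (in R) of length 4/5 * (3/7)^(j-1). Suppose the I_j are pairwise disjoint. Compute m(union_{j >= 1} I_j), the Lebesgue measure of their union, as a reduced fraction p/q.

By countable additivity of the Lebesgue measure on pairwise disjoint measurable sets,
  m(union_{j >= 1} I_j) = sum_{j >= 1} m(I_j) = sum_{j >= 1} a * r^(j-1),
  with a = 4/5 and r = 3/7.
Since 0 < r = 3/7 < 1, the geometric series converges:
  sum_{j >= 1} a * r^(j-1) = a / (1 - r).
  = 4/5 / (1 - 3/7)
  = 4/5 / (4/7)
  = 7/5.

7/5


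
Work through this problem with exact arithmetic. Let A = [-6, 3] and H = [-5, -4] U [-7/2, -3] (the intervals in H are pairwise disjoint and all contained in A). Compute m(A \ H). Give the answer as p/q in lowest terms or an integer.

The ambient interval has length m(A) = 3 - (-6) = 9.
Since the holes are disjoint and sit inside A, by finite additivity
  m(H) = sum_i (b_i - a_i), and m(A \ H) = m(A) - m(H).
Computing the hole measures:
  m(H_1) = -4 - (-5) = 1.
  m(H_2) = -3 - (-7/2) = 1/2.
Summed: m(H) = 1 + 1/2 = 3/2.
So m(A \ H) = 9 - 3/2 = 15/2.

15/2


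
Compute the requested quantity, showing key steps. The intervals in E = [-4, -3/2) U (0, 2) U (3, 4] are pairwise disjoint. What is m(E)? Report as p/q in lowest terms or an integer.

For pairwise disjoint intervals, m(union_i I_i) = sum_i m(I_i),
and m is invariant under swapping open/closed endpoints (single points have measure 0).
So m(E) = sum_i (b_i - a_i).
  I_1 has length -3/2 - (-4) = 5/2.
  I_2 has length 2 - 0 = 2.
  I_3 has length 4 - 3 = 1.
Summing:
  m(E) = 5/2 + 2 + 1 = 11/2.

11/2


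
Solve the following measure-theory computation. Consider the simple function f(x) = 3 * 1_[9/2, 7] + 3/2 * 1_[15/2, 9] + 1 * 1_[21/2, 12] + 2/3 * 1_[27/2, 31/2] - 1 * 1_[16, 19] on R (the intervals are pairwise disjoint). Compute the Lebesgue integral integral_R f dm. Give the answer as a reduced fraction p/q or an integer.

For a simple function f = sum_i c_i * 1_{A_i} with disjoint A_i,
  integral f dm = sum_i c_i * m(A_i).
Lengths of the A_i:
  m(A_1) = 7 - 9/2 = 5/2.
  m(A_2) = 9 - 15/2 = 3/2.
  m(A_3) = 12 - 21/2 = 3/2.
  m(A_4) = 31/2 - 27/2 = 2.
  m(A_5) = 19 - 16 = 3.
Contributions c_i * m(A_i):
  (3) * (5/2) = 15/2.
  (3/2) * (3/2) = 9/4.
  (1) * (3/2) = 3/2.
  (2/3) * (2) = 4/3.
  (-1) * (3) = -3.
Total: 15/2 + 9/4 + 3/2 + 4/3 - 3 = 115/12.

115/12


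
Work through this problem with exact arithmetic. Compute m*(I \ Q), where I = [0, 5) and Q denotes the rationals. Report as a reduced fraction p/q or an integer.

The interval I = [0, 5) has m(I) = 5 - 0 = 5 (endpoints are measure-zero, so open/closed/half-open agree). Write I = (I cap Q) u (I \ Q). The rationals in I are countable, so m*(I cap Q) = 0 (cover each rational by intervals whose total length is arbitrarily small). By countable subadditivity m*(I) <= m*(I cap Q) + m*(I \ Q), hence m*(I \ Q) >= m(I) = 5. The reverse inequality m*(I \ Q) <= m*(I) = 5 is trivial since (I \ Q) is a subset of I. Therefore m*(I \ Q) = 5.

5


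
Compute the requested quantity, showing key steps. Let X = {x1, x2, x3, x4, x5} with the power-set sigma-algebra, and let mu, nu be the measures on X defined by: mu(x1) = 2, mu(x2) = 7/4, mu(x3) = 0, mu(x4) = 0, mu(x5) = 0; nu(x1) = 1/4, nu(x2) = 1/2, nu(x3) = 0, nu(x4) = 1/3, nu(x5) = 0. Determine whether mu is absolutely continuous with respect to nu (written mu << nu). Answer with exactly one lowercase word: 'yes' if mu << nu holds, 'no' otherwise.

mu << nu means: every nu-null measurable set is also mu-null; equivalently, for every atom x, if nu({x}) = 0 then mu({x}) = 0.
Checking each atom:
  x1: nu = 1/4 > 0 -> no constraint.
  x2: nu = 1/2 > 0 -> no constraint.
  x3: nu = 0, mu = 0 -> consistent with mu << nu.
  x4: nu = 1/3 > 0 -> no constraint.
  x5: nu = 0, mu = 0 -> consistent with mu << nu.
No atom violates the condition. Therefore mu << nu.

yes


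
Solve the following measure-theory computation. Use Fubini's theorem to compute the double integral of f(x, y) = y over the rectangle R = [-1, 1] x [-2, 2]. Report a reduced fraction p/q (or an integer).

f(x, y) is a tensor product of a function of x and a function of y, and both factors are bounded continuous (hence Lebesgue integrable) on the rectangle, so Fubini's theorem applies:
  integral_R f d(m x m) = (integral_a1^b1 1 dx) * (integral_a2^b2 y dy).
Inner integral in x: integral_{-1}^{1} 1 dx = (1^1 - (-1)^1)/1
  = 2.
Inner integral in y: integral_{-2}^{2} y dy = (2^2 - (-2)^2)/2
  = 0.
Product: (2) * (0) = 0.

0


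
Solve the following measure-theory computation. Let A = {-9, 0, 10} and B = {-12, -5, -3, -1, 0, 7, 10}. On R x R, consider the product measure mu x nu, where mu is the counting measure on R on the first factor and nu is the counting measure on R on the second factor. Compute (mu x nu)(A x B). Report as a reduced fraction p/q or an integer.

For a measurable rectangle A x B, the product measure satisfies
  (mu x nu)(A x B) = mu(A) * nu(B).
  mu(A) = 3.
  nu(B) = 7.
  (mu x nu)(A x B) = 3 * 7 = 21.

21


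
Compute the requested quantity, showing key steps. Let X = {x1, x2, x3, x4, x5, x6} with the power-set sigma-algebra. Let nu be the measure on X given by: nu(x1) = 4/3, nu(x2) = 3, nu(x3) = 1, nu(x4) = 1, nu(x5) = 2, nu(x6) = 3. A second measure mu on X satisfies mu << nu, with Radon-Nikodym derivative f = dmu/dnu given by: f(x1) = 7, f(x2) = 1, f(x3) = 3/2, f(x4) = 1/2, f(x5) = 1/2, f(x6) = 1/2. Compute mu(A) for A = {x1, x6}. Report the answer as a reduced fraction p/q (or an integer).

By the defining property of the Radon-Nikodym derivative, for every measurable set A,
  mu(A) = integral_A f dnu.
Since nu is a discrete measure concentrated on the atoms of X, the integral over A reduces to the sum
  mu(A) = sum_{x in A} f(x) * nu({x}).
Computing each term:
  x1: f(x1) * nu(x1) = 7 * 4/3 = 28/3.
  x6: f(x6) * nu(x6) = 1/2 * 3 = 3/2.
Summing: mu(A) = 28/3 + 3/2 = 65/6.

65/6


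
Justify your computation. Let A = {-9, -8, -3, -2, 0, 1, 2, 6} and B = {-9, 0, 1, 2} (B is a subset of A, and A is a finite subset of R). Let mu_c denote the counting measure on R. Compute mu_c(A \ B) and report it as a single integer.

Counting measure assigns mu_c(E) = |E| (number of elements) when E is finite. For B subset A, A \ B is the set of elements of A not in B, so |A \ B| = |A| - |B|.
|A| = 8, |B| = 4, so mu_c(A \ B) = 8 - 4 = 4.

4


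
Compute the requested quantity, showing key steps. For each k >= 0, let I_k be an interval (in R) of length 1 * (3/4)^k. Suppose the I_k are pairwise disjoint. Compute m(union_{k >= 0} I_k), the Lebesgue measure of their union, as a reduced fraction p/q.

By countable additivity of the Lebesgue measure on pairwise disjoint measurable sets,
  m(union_{k >= 0} I_k) = sum_{k >= 0} m(I_k) = sum_{k >= 0} a * r^k,
  with a = 1 and r = 3/4.
Since 0 < r = 3/4 < 1, the geometric series converges:
  sum_{k >= 0} a * r^k = a / (1 - r).
  = 1 / (1 - 3/4)
  = 1 / (1/4)
  = 4.

4


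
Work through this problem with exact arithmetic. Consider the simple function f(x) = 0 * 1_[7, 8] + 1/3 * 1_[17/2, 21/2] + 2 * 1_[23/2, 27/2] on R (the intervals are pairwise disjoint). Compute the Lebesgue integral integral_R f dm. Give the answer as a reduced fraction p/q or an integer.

For a simple function f = sum_i c_i * 1_{A_i} with disjoint A_i,
  integral f dm = sum_i c_i * m(A_i).
Lengths of the A_i:
  m(A_1) = 8 - 7 = 1.
  m(A_2) = 21/2 - 17/2 = 2.
  m(A_3) = 27/2 - 23/2 = 2.
Contributions c_i * m(A_i):
  (0) * (1) = 0.
  (1/3) * (2) = 2/3.
  (2) * (2) = 4.
Total: 0 + 2/3 + 4 = 14/3.

14/3


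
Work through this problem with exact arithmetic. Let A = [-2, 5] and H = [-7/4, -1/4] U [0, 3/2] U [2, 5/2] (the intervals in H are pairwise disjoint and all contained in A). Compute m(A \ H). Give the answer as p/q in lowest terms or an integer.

The ambient interval has length m(A) = 5 - (-2) = 7.
Since the holes are disjoint and sit inside A, by finite additivity
  m(H) = sum_i (b_i - a_i), and m(A \ H) = m(A) - m(H).
Computing the hole measures:
  m(H_1) = -1/4 - (-7/4) = 3/2.
  m(H_2) = 3/2 - 0 = 3/2.
  m(H_3) = 5/2 - 2 = 1/2.
Summed: m(H) = 3/2 + 3/2 + 1/2 = 7/2.
So m(A \ H) = 7 - 7/2 = 7/2.

7/2


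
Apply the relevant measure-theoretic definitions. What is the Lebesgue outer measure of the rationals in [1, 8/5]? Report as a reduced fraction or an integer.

E = Q cap [1, 8/5] is a subset of Q, which is countable. Enumerate Q = {q_1, q_2, ...}; for any eps > 0, cover q_k by the open interval (q_k - eps/2^(k+1), q_k + eps/2^(k+1)), of length eps/2^k. The total cover length is sum_{k>=1} eps/2^k = eps. Hence m*(E) <= m*(Q) <= eps for every eps > 0, and since outer measure is non-negative, m*(E) = 0.

0


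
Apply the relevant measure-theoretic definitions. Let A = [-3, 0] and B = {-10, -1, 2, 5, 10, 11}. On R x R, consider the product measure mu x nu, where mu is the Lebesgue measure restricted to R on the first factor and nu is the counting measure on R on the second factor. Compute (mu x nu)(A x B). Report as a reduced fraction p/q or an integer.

For a measurable rectangle A x B, the product measure satisfies
  (mu x nu)(A x B) = mu(A) * nu(B).
  mu(A) = 3.
  nu(B) = 6.
  (mu x nu)(A x B) = 3 * 6 = 18.

18


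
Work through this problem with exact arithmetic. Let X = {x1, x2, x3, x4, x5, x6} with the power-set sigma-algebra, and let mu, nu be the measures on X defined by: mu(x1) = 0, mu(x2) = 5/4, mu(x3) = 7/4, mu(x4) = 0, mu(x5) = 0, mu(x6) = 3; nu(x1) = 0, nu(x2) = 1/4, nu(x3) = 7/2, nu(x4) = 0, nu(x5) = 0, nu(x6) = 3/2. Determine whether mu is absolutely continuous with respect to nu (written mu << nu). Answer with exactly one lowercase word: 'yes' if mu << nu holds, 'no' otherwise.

mu << nu means: every nu-null measurable set is also mu-null; equivalently, for every atom x, if nu({x}) = 0 then mu({x}) = 0.
Checking each atom:
  x1: nu = 0, mu = 0 -> consistent with mu << nu.
  x2: nu = 1/4 > 0 -> no constraint.
  x3: nu = 7/2 > 0 -> no constraint.
  x4: nu = 0, mu = 0 -> consistent with mu << nu.
  x5: nu = 0, mu = 0 -> consistent with mu << nu.
  x6: nu = 3/2 > 0 -> no constraint.
No atom violates the condition. Therefore mu << nu.

yes
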